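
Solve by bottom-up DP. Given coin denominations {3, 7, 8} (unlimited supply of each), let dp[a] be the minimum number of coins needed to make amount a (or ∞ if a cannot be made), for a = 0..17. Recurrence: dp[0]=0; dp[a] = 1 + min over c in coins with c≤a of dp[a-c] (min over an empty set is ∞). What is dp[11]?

 a  0  1  2  3  4  5  6  7  8  9 10 11 12 13 14 15 16 17
dp  0  -  -  1  -  -  2  1  1  3  2  2  4  3  2  2  2  3
(- denotes ∞ / unreachable)

2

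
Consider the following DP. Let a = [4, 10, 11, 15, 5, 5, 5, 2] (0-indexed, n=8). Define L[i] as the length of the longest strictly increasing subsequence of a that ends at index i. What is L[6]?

   i    0    1    2    3    4    5    6    7
a[i]    4   10   11   15    5    5    5    2
L[i]    1    2    3    4    2    2    2    1

2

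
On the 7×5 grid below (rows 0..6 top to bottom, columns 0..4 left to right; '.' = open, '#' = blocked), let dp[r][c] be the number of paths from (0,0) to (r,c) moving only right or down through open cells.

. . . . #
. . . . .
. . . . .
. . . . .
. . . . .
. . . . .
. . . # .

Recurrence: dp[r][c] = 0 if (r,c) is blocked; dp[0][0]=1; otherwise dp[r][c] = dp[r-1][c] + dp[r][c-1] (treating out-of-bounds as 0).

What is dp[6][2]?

r\c   0   1   2   3   4
  0   1   1   1   1   0
  1   1   2   3   4   4
  2   1   3   6  10  14
  3   1   4  10  20  34
  4   1   5  15  35  69
  5   1   6  21  56 125
  6   1   7  28   0 125

28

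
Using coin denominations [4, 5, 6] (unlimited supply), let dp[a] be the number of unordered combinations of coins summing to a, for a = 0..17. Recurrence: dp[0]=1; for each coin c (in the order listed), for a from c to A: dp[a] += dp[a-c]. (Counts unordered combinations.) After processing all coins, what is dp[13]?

after  coin     0     1     2     3     4     5     6     7     8     9    10    11    12    13    14    15    16    17
          4     1     0     0     0     1     0     0     0     1     0     0     0     1     0     0     0     1     0
          5     1     0     0     0     1     1     0     0     1     1     1     0     1     1     1     1     1     1
          6     1     0     0     0     1     1     1     0     1     1     2     1     2     1     2     2     3     2

1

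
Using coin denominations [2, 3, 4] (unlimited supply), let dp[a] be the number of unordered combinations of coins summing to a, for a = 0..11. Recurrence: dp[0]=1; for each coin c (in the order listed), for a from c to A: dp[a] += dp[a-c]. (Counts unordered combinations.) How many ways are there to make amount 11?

after  coin     0     1     2     3     4     5     6     7     8     9    10    11
          2     1     0     1     0     1     0     1     0     1     0     1     0
          3     1     0     1     1     1     1     2     1     2     2     2     2
          4     1     0     1     1     2     1     3     2     4     3     5     4

4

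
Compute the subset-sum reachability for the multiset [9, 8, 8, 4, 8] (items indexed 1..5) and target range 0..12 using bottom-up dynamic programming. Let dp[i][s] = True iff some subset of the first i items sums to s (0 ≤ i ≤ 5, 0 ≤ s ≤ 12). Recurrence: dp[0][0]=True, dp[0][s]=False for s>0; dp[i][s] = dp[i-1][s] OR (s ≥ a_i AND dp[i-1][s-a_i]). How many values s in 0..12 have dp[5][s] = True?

i\s   0   1   2   3   4   5   6   7   8   9  10  11  12
  0   T   F   F   F   F   F   F   F   F   F   F   F   F
  1   T   F   F   F   F   F   F   F   F   T   F   F   F
  2   T   F   F   F   F   F   F   F   T   T   F   F   F
  3   T   F   F   F   F   F   F   F   T   T   F   F   F
  4   T   F   F   F   T   F   F   F   T   T   F   F   T
  5   T   F   F   F   T   F   F   F   T   T   F   F   T

5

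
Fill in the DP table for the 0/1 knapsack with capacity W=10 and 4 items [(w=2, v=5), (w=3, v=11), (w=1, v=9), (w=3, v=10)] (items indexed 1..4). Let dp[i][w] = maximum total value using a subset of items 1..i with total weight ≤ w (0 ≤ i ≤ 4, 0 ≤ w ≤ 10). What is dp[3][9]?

25

i\w   0   1   2   3   4   5   6   7   8   9  10
  0   0   0   0   0   0   0   0   0   0   0   0
  1   0   0   5   5   5   5   5   5   5   5   5
  2   0   0   5  11  11  16  16  16  16  16  16
  3   0   9   9  14  20  20  25  25  25  25  25
  4   0   9   9  14  20  20  25  30  30  35  35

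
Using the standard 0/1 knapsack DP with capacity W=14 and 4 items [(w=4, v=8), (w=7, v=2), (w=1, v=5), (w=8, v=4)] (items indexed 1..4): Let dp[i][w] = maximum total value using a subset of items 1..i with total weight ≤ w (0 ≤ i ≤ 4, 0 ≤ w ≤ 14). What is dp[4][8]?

i\w   0   1   2   3   4   5   6   7   8   9  10  11  12  13  14
  0   0   0   0   0   0   0   0   0   0   0   0   0   0   0   0
  1   0   0   0   0   8   8   8   8   8   8   8   8   8   8   8
  2   0   0   0   0   8   8   8   8   8   8   8  10  10  10  10
  3   0   5   5   5   8  13  13  13  13  13  13  13  15  15  15
  4   0   5   5   5   8  13  13  13  13  13  13  13  15  17  17

13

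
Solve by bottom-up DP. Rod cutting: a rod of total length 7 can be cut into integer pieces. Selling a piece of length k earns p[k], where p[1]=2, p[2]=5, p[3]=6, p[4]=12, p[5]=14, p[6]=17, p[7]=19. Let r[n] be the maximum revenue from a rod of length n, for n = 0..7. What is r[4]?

   n    0    1    2    3    4    5    6    7
r[n]    0    2    5    7   12   14   17   19

12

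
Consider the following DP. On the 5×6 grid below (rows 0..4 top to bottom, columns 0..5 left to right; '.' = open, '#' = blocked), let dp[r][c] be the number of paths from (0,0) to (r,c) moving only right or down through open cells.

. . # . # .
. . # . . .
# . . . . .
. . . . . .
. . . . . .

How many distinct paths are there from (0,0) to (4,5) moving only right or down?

r\c   0   1   2   3   4   5
  0   1   1   0   0   0   0
  1   1   2   0   0   0   0
  2   0   2   2   2   2   2
  3   0   2   4   6   8  10
  4   0   2   6  12  20  30

30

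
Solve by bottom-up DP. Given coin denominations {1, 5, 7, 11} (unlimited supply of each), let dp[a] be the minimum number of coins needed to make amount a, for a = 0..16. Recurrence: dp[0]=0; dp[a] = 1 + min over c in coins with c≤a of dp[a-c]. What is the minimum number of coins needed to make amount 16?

 a  0  1  2  3  4  5  6  7  8  9 10 11 12 13 14 15 16
dp  0  1  2  3  4  1  2  1  2  3  2  1  2  3  2  3  2

2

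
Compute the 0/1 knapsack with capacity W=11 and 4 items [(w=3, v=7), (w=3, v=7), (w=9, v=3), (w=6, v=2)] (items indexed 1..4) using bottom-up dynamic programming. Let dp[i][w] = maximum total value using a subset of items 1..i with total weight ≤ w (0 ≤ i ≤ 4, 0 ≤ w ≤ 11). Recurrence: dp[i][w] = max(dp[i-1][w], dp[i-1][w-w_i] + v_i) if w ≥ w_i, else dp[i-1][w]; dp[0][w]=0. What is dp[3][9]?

14

i\w   0   1   2   3   4   5   6   7   8   9  10  11
  0   0   0   0   0   0   0   0   0   0   0   0   0
  1   0   0   0   7   7   7   7   7   7   7   7   7
  2   0   0   0   7   7   7  14  14  14  14  14  14
  3   0   0   0   7   7   7  14  14  14  14  14  14
  4   0   0   0   7   7   7  14  14  14  14  14  14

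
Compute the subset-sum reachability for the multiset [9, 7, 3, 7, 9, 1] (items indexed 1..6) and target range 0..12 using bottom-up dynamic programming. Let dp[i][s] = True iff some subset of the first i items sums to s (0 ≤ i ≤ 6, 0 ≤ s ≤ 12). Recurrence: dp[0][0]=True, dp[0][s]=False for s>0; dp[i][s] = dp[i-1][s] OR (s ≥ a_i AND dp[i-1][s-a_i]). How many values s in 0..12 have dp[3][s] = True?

6

i\s   0   1   2   3   4   5   6   7   8   9  10  11  12
  0   T   F   F   F   F   F   F   F   F   F   F   F   F
  1   T   F   F   F   F   F   F   F   F   T   F   F   F
  2   T   F   F   F   F   F   F   T   F   T   F   F   F
  3   T   F   F   T   F   F   F   T   F   T   T   F   T
  4   T   F   F   T   F   F   F   T   F   T   T   F   T
  5   T   F   F   T   F   F   F   T   F   T   T   F   T
  6   T   T   F   T   T   F   F   T   T   T   T   T   T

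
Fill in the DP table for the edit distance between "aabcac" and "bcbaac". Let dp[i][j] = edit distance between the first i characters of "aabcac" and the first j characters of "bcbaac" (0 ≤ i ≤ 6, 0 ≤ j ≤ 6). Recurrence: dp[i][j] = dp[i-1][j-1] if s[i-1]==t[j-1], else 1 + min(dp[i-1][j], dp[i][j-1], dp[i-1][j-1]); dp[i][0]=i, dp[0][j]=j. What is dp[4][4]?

3

   ''  b  c  b  a  a  c
''  0  1  2  3  4  5  6
 a  1  1  2  3  3  4  5
 a  2  2  2  3  3  3  4
 b  3  2  3  2  3  4  4
 c  4  3  2  3  3  4  4
 a  5  4  3  3  3  3  4
 c  6  5  4  4  4  4  3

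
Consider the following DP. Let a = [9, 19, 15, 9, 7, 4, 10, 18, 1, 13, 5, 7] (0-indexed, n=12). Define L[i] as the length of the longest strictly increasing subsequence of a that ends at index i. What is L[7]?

   i    0    1    2    3    4    5    6    7    8    9   10   11
a[i]    9   19   15    9    7    4   10   18    1   13    5    7
L[i]    1    2    2    1    1    1    2    3    1    3    2    3

3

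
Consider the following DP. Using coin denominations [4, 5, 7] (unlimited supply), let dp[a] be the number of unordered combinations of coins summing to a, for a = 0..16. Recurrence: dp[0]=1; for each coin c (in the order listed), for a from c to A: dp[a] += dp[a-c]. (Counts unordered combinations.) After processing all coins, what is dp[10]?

after  coin     0     1     2     3     4     5     6     7     8     9    10    11    12    13    14    15    16
          4     1     0     0     0     1     0     0     0     1     0     0     0     1     0     0     0     1
          5     1     0     0     0     1     1     0     0     1     1     1     0     1     1     1     1     1
          7     1     0     0     0     1     1     0     1     1     1     1     1     2     1     2     2     2

1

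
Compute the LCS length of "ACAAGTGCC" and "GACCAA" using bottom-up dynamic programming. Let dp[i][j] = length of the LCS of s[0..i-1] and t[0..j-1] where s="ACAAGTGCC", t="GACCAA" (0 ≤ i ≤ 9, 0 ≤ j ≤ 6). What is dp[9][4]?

3

   ''  G  A  C  C  A  A
''  0  0  0  0  0  0  0
 A  0  0  1  1  1  1  1
 C  0  0  1  2  2  2  2
 A  0  0  1  2  2  3  3
 A  0  0  1  2  2  3  4
 G  0  1  1  2  2  3  4
 T  0  1  1  2  2  3  4
 G  0  1  1  2  2  3  4
 C  0  1  1  2  3  3  4
 C  0  1  1  2  3  3  4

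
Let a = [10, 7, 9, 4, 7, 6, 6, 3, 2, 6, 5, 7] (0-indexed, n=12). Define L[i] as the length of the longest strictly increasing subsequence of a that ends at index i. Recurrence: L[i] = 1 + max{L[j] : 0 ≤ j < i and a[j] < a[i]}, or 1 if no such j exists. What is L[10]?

   i    0    1    2    3    4    5    6    7    8    9   10   11
a[i]   10    7    9    4    7    6    6    3    2    6    5    7
L[i]    1    1    2    1    2    2    2    1    1    2    2    3

2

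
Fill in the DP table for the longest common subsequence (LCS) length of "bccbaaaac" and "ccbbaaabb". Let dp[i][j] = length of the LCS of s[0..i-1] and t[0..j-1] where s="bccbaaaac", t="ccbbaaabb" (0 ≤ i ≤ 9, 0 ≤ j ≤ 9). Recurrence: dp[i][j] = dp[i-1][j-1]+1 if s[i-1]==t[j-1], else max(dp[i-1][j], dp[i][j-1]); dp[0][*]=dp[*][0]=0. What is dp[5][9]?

4

   ''  c  c  b  b  a  a  a  b  b
''  0  0  0  0  0  0  0  0  0  0
 b  0  0  0  1  1  1  1  1  1  1
 c  0  1  1  1  1  1  1  1  1  1
 c  0  1  2  2  2  2  2  2  2  2
 b  0  1  2  3  3  3  3  3  3  3
 a  0  1  2  3  3  4  4  4  4  4
 a  0  1  2  3  3  4  5  5  5  5
 a  0  1  2  3  3  4  5  6  6  6
 a  0  1  2  3  3  4  5  6  6  6
 c  0  1  2  3  3  4  5  6  6  6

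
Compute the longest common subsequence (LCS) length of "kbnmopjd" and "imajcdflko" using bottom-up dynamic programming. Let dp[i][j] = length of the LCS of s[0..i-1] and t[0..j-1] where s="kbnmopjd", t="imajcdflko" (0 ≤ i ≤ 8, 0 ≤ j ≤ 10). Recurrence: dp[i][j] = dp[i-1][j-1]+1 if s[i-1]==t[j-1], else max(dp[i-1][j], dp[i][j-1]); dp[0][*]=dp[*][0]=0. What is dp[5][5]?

1

   ''  i  m  a  j  c  d  f  l  k  o
''  0  0  0  0  0  0  0  0  0  0  0
 k  0  0  0  0  0  0  0  0  0  1  1
 b  0  0  0  0  0  0  0  0  0  1  1
 n  0  0  0  0  0  0  0  0  0  1  1
 m  0  0  1  1  1  1  1  1  1  1  1
 o  0  0  1  1  1  1  1  1  1  1  2
 p  0  0  1  1  1  1  1  1  1  1  2
 j  0  0  1  1  2  2  2  2  2  2  2
 d  0  0  1  1  2  2  3  3  3  3  3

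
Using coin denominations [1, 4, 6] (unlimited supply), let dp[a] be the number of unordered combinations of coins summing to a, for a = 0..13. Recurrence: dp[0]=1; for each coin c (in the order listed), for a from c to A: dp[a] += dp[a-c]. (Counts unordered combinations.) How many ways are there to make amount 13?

7

after  coin     0     1     2     3     4     5     6     7     8     9    10    11    12    13
          1     1     1     1     1     1     1     1     1     1     1     1     1     1     1
          4     1     1     1     1     2     2     2     2     3     3     3     3     4     4
          6     1     1     1     1     2     2     3     3     4     4     5     5     7     7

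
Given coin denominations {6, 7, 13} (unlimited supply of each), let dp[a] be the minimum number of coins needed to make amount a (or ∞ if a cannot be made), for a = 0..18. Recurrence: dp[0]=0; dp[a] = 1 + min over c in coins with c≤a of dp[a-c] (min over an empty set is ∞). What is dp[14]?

2

 a  0  1  2  3  4  5  6  7  8  9 10 11 12 13 14 15 16 17 18
dp  0  -  -  -  -  -  1  1  -  -  -  -  2  1  2  -  -  -  3
(- denotes ∞ / unreachable)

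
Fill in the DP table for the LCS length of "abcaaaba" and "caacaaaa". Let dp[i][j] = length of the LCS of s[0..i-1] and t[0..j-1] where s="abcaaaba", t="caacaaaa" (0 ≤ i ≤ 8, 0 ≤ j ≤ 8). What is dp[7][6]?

4

   ''  c  a  a  c  a  a  a  a
''  0  0  0  0  0  0  0  0  0
 a  0  0  1  1  1  1  1  1  1
 b  0  0  1  1  1  1  1  1  1
 c  0  1  1  1  2  2  2  2  2
 a  0  1  2  2  2  3  3  3  3
 a  0  1  2  3  3  3  4  4  4
 a  0  1  2  3  3  4  4  5  5
 b  0  1  2  3  3  4  4  5  5
 a  0  1  2  3  3  4  5  5  6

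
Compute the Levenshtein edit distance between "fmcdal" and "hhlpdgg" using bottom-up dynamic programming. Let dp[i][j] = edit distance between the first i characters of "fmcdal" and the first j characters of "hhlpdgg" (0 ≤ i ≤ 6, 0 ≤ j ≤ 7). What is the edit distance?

   ''  h  h  l  p  d  g  g
''  0  1  2  3  4  5  6  7
 f  1  1  2  3  4  5  6  7
 m  2  2  2  3  4  5  6  7
 c  3  3  3  3  4  5  6  7
 d  4  4  4  4  4  4  5  6
 a  5  5  5  5  5  5  5  6
 l  6  6  6  5  6  6  6  6

6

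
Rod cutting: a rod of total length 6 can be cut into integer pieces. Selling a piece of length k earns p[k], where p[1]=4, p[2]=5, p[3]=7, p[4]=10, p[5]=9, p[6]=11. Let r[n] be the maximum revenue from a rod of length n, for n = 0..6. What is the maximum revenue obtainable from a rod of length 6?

   n    0    1    2    3    4    5    6
r[n]    0    4    8   12   16   20   24

24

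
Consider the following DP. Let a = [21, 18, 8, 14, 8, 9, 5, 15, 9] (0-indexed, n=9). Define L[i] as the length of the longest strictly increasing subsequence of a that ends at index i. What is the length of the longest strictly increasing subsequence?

   i    0    1    2    3    4    5    6    7    8
a[i]   21   18    8   14    8    9    5   15    9
L[i]    1    1    1    2    1    2    1    3    2

3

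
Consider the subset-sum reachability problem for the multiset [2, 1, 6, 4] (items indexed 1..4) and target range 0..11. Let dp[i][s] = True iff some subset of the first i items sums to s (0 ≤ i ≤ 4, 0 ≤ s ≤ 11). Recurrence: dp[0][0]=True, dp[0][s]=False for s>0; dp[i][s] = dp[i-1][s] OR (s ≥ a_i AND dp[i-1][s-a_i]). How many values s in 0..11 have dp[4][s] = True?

12

i\s   0   1   2   3   4   5   6   7   8   9  10  11
  0   T   F   F   F   F   F   F   F   F   F   F   F
  1   T   F   T   F   F   F   F   F   F   F   F   F
  2   T   T   T   T   F   F   F   F   F   F   F   F
  3   T   T   T   T   F   F   T   T   T   T   F   F
  4   T   T   T   T   T   T   T   T   T   T   T   T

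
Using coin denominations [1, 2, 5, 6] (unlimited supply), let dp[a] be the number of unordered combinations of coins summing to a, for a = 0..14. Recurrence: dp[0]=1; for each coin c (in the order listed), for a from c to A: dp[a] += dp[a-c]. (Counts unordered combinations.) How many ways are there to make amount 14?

25

after  coin     0     1     2     3     4     5     6     7     8     9    10    11    12    13    14
          1     1     1     1     1     1     1     1     1     1     1     1     1     1     1     1
          2     1     1     2     2     3     3     4     4     5     5     6     6     7     7     8
          5     1     1     2     2     3     4     5     6     7     8    10    11    13    14    16
          6     1     1     2     2     3     4     6     7     9    10    13    15    19    21    25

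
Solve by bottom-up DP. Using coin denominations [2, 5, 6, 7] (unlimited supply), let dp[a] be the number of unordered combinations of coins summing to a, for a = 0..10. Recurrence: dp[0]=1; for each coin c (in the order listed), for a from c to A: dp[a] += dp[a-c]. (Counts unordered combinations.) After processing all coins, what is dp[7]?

2

after  coin     0     1     2     3     4     5     6     7     8     9    10
          2     1     0     1     0     1     0     1     0     1     0     1
          5     1     0     1     0     1     1     1     1     1     1     2
          6     1     0     1     0     1     1     2     1     2     1     3
          7     1     0     1     0     1     1     2     2     2     2     3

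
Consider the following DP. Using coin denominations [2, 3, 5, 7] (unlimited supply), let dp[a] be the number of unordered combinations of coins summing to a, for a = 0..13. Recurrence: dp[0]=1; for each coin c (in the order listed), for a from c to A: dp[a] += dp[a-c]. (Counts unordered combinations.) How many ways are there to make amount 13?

7

after  coin     0     1     2     3     4     5     6     7     8     9    10    11    12    13
          2     1     0     1     0     1     0     1     0     1     0     1     0     1     0
          3     1     0     1     1     1     1     2     1     2     2     2     2     3     2
          5     1     0     1     1     1     2     2     2     3     3     4     4     5     5
          7     1     0     1     1     1     2     2     3     3     4     5     5     7     7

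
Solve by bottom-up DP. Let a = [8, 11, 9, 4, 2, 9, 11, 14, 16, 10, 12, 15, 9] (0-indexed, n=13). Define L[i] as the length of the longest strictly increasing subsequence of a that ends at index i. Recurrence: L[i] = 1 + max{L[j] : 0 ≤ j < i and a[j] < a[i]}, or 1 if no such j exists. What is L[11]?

   i    0    1    2    3    4    5    6    7    8    9   10   11   12
a[i]    8   11    9    4    2    9   11   14   16   10   12   15    9
L[i]    1    2    2    1    1    2    3    4    5    3    4    5    2

5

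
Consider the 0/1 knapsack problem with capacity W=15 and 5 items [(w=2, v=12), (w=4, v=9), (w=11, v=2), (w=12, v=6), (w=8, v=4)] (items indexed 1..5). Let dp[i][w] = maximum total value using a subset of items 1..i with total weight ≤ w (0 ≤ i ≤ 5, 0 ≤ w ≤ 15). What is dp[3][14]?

i\w   0   1   2   3   4   5   6   7   8   9  10  11  12  13  14  15
  0   0   0   0   0   0   0   0   0   0   0   0   0   0   0   0   0
  1   0   0  12  12  12  12  12  12  12  12  12  12  12  12  12  12
  2   0   0  12  12  12  12  21  21  21  21  21  21  21  21  21  21
  3   0   0  12  12  12  12  21  21  21  21  21  21  21  21  21  21
  4   0   0  12  12  12  12  21  21  21  21  21  21  21  21  21  21
  5   0   0  12  12  12  12  21  21  21  21  21  21  21  21  25  25

21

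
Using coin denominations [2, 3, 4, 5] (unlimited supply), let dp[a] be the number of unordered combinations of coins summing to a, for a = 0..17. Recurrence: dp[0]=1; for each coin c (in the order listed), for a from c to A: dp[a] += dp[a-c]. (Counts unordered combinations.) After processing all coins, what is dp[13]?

10

after  coin     0     1     2     3     4     5     6     7     8     9    10    11    12    13    14    15    16    17
          2     1     0     1     0     1     0     1     0     1     0     1     0     1     0     1     0     1     0
          3     1     0     1     1     1     1     2     1     2     2     2     2     3     2     3     3     3     3
          4     1     0     1     1     2     1     3     2     4     3     5     4     7     5     8     7    10     8
          5     1     0     1     1     2     2     3     3     5     5     7     7    10    10    13    14    17    18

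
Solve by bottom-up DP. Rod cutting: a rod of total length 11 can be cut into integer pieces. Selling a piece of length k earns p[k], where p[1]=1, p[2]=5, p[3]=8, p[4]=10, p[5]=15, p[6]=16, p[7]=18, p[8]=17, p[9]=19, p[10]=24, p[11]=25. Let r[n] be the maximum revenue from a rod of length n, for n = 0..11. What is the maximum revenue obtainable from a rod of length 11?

   n    0    1    2    3    4    5    6    7    8    9   10   11
r[n]    0    1    5    8   10   15   16   20   23   25   30   31

31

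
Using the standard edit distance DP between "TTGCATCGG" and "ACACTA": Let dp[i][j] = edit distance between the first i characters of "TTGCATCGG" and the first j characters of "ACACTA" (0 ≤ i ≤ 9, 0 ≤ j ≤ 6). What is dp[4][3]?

4

   ''  A  C  A  C  T  A
''  0  1  2  3  4  5  6
 T  1  1  2  3  4  4  5
 T  2  2  2  3  4  4  5
 G  3  3  3  3  4  5  5
 C  4  4  3  4  3  4  5
 A  5  4  4  3  4  4  4
 T  6  5  5  4  4  4  5
 C  7  6  5  5  4  5  5
 G  8  7  6  6  5  5  6
 G  9  8  7  7  6  6  6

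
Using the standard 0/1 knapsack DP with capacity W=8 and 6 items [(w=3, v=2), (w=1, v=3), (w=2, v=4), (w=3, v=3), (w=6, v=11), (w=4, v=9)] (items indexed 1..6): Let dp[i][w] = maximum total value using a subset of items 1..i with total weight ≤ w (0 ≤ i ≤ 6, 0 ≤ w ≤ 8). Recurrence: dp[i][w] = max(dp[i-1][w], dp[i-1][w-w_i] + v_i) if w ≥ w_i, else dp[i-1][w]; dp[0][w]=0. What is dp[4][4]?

i\w   0   1   2   3   4   5   6   7   8
  0   0   0   0   0   0   0   0   0   0
  1   0   0   0   2   2   2   2   2   2
  2   0   3   3   3   5   5   5   5   5
  3   0   3   4   7   7   7   9   9   9
  4   0   3   4   7   7   7  10  10  10
  5   0   3   4   7   7   7  11  14  15
  6   0   3   4   7   9  12  13  16  16

7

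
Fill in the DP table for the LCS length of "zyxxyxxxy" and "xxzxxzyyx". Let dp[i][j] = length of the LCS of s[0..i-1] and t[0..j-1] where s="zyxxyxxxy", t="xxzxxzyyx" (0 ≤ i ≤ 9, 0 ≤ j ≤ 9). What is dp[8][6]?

   ''  x  x  z  x  x  z  y  y  x
''  0  0  0  0  0  0  0  0  0  0
 z  0  0  0  1  1  1  1  1  1  1
 y  0  0  0  1  1  1  1  2  2  2
 x  0  1  1  1  2  2  2  2  2  3
 x  0  1  2  2  2  3  3  3  3  3
 y  0  1  2  2  2  3  3  4  4  4
 x  0  1  2  2  3  3  3  4  4  5
 x  0  1  2  2  3  4  4  4  4  5
 x  0  1  2  2  3  4  4  4  4  5
 y  0  1  2  2  3  4  4  5  5  5

4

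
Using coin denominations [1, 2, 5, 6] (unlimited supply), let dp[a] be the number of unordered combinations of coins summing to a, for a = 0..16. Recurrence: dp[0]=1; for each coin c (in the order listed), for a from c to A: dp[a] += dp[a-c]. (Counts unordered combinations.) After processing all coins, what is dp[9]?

10

after  coin     0     1     2     3     4     5     6     7     8     9    10    11    12    13    14    15    16
          1     1     1     1     1     1     1     1     1     1     1     1     1     1     1     1     1     1
          2     1     1     2     2     3     3     4     4     5     5     6     6     7     7     8     8     9
          5     1     1     2     2     3     4     5     6     7     8    10    11    13    14    16    18    20
          6     1     1     2     2     3     4     6     7     9    10    13    15    19    21    25    28    33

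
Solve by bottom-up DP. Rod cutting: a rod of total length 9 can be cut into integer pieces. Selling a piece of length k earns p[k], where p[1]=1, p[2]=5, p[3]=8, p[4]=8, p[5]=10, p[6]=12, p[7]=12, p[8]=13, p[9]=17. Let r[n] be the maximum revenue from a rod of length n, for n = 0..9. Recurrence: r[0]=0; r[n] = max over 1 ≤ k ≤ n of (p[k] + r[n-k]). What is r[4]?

   n    0    1    2    3    4    5    6    7    8    9
r[n]    0    1    5    8   10   13   16   18   21   24

10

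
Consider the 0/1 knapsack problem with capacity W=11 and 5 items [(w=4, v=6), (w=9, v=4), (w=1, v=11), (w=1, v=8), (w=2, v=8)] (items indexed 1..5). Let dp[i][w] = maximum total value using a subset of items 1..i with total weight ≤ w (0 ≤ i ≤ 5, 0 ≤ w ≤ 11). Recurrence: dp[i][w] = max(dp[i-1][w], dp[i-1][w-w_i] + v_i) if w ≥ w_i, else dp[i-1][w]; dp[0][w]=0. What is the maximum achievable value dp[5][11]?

i\w   0   1   2   3   4   5   6   7   8   9  10  11
  0   0   0   0   0   0   0   0   0   0   0   0   0
  1   0   0   0   0   6   6   6   6   6   6   6   6
  2   0   0   0   0   6   6   6   6   6   6   6   6
  3   0  11  11  11  11  17  17  17  17  17  17  17
  4   0  11  19  19  19  19  25  25  25  25  25  25
  5   0  11  19  19  27  27  27  27  33  33  33  33

33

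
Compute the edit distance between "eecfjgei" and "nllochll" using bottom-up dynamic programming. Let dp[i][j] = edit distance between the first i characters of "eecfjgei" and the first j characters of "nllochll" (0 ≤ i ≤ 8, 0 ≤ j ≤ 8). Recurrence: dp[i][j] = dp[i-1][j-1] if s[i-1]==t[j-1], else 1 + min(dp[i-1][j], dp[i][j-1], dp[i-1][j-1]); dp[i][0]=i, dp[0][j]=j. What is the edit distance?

   ''  n  l  l  o  c  h  l  l
''  0  1  2  3  4  5  6  7  8
 e  1  1  2  3  4  5  6  7  8
 e  2  2  2  3  4  5  6  7  8
 c  3  3  3  3  4  4  5  6  7
 f  4  4  4  4  4  5  5  6  7
 j  5  5  5  5  5  5  6  6  7
 g  6  6  6  6  6  6  6  7  7
 e  7  7  7  7  7  7  7  7  8
 i  8  8  8  8  8  8  8  8  8

8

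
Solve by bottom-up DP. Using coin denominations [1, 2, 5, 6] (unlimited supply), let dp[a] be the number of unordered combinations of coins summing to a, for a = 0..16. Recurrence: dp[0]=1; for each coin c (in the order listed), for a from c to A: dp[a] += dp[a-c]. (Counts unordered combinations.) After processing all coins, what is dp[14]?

after  coin     0     1     2     3     4     5     6     7     8     9    10    11    12    13    14    15    16
          1     1     1     1     1     1     1     1     1     1     1     1     1     1     1     1     1     1
          2     1     1     2     2     3     3     4     4     5     5     6     6     7     7     8     8     9
          5     1     1     2     2     3     4     5     6     7     8    10    11    13    14    16    18    20
          6     1     1     2     2     3     4     6     7     9    10    13    15    19    21    25    28    33

25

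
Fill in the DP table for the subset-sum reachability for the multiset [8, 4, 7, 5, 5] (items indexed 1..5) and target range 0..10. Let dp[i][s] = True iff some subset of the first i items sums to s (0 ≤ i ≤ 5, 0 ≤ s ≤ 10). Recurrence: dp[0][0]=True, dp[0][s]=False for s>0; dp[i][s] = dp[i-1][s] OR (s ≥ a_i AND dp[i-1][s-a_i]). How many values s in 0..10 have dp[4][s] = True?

i\s   0   1   2   3   4   5   6   7   8   9  10
  0   T   F   F   F   F   F   F   F   F   F   F
  1   T   F   F   F   F   F   F   F   T   F   F
  2   T   F   F   F   T   F   F   F   T   F   F
  3   T   F   F   F   T   F   F   T   T   F   F
  4   T   F   F   F   T   T   F   T   T   T   F
  5   T   F   F   F   T   T   F   T   T   T   T

6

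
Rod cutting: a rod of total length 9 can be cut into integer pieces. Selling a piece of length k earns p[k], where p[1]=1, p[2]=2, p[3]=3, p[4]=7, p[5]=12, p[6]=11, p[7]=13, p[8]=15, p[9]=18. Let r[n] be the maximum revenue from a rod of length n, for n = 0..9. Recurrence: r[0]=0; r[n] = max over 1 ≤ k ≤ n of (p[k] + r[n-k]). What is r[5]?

   n    0    1    2    3    4    5    6    7    8    9
r[n]    0    1    2    3    7   12   13   14   15   19

12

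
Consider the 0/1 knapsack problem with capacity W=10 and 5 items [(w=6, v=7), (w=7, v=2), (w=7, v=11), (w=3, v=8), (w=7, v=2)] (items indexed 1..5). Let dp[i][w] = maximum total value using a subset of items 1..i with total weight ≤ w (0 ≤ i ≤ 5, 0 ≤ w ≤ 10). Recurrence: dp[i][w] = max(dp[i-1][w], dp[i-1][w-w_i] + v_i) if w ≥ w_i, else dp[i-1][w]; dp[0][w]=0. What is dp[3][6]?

i\w   0   1   2   3   4   5   6   7   8   9  10
  0   0   0   0   0   0   0   0   0   0   0   0
  1   0   0   0   0   0   0   7   7   7   7   7
  2   0   0   0   0   0   0   7   7   7   7   7
  3   0   0   0   0   0   0   7  11  11  11  11
  4   0   0   0   8   8   8   8  11  11  15  19
  5   0   0   0   8   8   8   8  11  11  15  19

7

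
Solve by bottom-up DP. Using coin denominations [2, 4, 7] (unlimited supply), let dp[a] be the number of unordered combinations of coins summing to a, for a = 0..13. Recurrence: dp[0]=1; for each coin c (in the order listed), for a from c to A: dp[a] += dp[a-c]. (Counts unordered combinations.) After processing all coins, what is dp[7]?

after  coin     0     1     2     3     4     5     6     7     8     9    10    11    12    13
          2     1     0     1     0     1     0     1     0     1     0     1     0     1     0
          4     1     0     1     0     2     0     2     0     3     0     3     0     4     0
          7     1     0     1     0     2     0     2     1     3     1     3     2     4     2

1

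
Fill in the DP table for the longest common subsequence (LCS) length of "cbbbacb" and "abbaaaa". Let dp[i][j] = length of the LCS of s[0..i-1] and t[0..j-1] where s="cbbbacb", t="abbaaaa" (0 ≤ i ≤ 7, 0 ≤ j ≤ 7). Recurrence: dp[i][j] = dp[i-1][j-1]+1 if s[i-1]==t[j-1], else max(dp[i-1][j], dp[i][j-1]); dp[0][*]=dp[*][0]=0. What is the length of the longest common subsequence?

   ''  a  b  b  a  a  a  a
''  0  0  0  0  0  0  0  0
 c  0  0  0  0  0  0  0  0
 b  0  0  1  1  1  1  1  1
 b  0  0  1  2  2  2  2  2
 b  0  0  1  2  2  2  2  2
 a  0  1  1  2  3  3  3  3
 c  0  1  1  2  3  3  3  3
 b  0  1  2  2  3  3  3  3

3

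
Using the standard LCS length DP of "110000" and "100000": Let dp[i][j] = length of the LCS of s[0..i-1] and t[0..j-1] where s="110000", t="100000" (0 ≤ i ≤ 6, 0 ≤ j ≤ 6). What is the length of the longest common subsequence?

   ''  1  0  0  0  0  0
''  0  0  0  0  0  0  0
 1  0  1  1  1  1  1  1
 1  0  1  1  1  1  1  1
 0  0  1  2  2  2  2  2
 0  0  1  2  3  3  3  3
 0  0  1  2  3  4  4  4
 0  0  1  2  3  4  5  5

5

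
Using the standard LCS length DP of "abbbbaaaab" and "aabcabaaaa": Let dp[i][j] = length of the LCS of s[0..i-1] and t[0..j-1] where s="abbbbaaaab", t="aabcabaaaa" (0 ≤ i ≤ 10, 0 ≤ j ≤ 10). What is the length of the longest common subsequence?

7

   ''  a  a  b  c  a  b  a  a  a  a
''  0  0  0  0  0  0  0  0  0  0  0
 a  0  1  1  1  1  1  1  1  1  1  1
 b  0  1  1  2  2  2  2  2  2  2  2
 b  0  1  1  2  2  2  3  3  3  3  3
 b  0  1  1  2  2  2  3  3  3  3  3
 b  0  1  1  2  2  2  3  3  3  3  3
 a  0  1  2  2  2  3  3  4  4  4  4
 a  0  1  2  2  2  3  3  4  5  5  5
 a  0  1  2  2  2  3  3  4  5  6  6
 a  0  1  2  2  2  3  3  4  5  6  7
 b  0  1  2  3  3  3  4  4  5  6  7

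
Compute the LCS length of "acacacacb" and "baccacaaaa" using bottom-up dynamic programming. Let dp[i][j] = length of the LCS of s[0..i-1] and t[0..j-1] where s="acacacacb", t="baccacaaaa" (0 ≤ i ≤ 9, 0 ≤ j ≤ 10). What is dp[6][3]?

   ''  b  a  c  c  a  c  a  a  a  a
''  0  0  0  0  0  0  0  0  0  0  0
 a  0  0  1  1  1  1  1  1  1  1  1
 c  0  0  1  2  2  2  2  2  2  2  2
 a  0  0  1  2  2  3  3  3  3  3  3
 c  0  0  1  2  3  3  4  4  4  4  4
 a  0  0  1  2  3  4  4  5  5  5  5
 c  0  0  1  2  3  4  5  5  5  5  5
 a  0  0  1  2  3  4  5  6  6  6  6
 c  0  0  1  2  3  4  5  6  6  6  6
 b  0  1  1  2  3  4  5  6  6  6  6

2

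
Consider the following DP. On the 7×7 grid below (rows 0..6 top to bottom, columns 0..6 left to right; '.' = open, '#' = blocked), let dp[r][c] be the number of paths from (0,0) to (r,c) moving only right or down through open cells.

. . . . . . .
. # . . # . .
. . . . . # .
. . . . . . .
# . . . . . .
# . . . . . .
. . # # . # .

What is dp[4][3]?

14

r\c   0   1   2   3   4   5   6
  0   1   1   1   1   1   1   1
  1   1   0   1   2   0   1   2
  2   1   1   2   4   4   0   2
  3   1   2   4   8  12  12  14
  4   0   2   6  14  26  38  52
  5   0   2   8  22  48  86 138
  6   0   2   0   0  48   0 138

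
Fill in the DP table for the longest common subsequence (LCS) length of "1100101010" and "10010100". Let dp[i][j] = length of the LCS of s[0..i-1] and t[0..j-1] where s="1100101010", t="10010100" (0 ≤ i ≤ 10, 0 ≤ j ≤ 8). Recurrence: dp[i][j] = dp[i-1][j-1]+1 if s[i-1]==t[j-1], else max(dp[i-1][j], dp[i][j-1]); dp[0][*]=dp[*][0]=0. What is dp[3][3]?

2

   ''  1  0  0  1  0  1  0  0
''  0  0  0  0  0  0  0  0  0
 1  0  1  1  1  1  1  1  1  1
 1  0  1  1  1  2  2  2  2  2
 0  0  1  2  2  2  3  3  3  3
 0  0  1  2  3  3  3  3  4  4
 1  0  1  2  3  4  4  4  4  4
 0  0  1  2  3  4  5  5  5  5
 1  0  1  2  3  4  5  6  6  6
 0  0  1  2  3  4  5  6  7  7
 1  0  1  2  3  4  5  6  7  7
 0  0  1  2  3  4  5  6  7  8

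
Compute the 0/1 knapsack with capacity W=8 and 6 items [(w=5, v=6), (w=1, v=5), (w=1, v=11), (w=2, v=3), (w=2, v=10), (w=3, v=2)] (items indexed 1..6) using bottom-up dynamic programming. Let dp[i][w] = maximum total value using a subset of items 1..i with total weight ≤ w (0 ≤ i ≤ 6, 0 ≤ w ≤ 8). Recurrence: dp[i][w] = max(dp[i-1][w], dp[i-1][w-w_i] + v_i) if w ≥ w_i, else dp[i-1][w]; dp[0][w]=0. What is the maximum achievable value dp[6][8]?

29

i\w   0   1   2   3   4   5   6   7   8
  0   0   0   0   0   0   0   0   0   0
  1   0   0   0   0   0   6   6   6   6
  2   0   5   5   5   5   6  11  11  11
  3   0  11  16  16  16  16  17  22  22
  4   0  11  16  16  19  19  19  22  22
  5   0  11  16  21  26  26  29  29  29
  6   0  11  16  21  26  26  29  29  29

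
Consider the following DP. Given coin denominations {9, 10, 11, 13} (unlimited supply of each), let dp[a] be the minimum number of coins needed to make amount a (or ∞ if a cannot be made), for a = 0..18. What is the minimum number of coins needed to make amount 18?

2

 a  0  1  2  3  4  5  6  7  8  9 10 11 12 13 14 15 16 17 18
dp  0  -  -  -  -  -  -  -  -  1  1  1  -  1  -  -  -  -  2
(- denotes ∞ / unreachable)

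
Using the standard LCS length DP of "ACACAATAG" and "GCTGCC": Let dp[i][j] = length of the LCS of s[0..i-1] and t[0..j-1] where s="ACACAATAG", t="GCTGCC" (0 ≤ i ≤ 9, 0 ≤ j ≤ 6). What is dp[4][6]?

   ''  G  C  T  G  C  C
''  0  0  0  0  0  0  0
 A  0  0  0  0  0  0  0
 C  0  0  1  1  1  1  1
 A  0  0  1  1  1  1  1
 C  0  0  1  1  1  2  2
 A  0  0  1  1  1  2  2
 A  0  0  1  1  1  2  2
 T  0  0  1  2  2  2  2
 A  0  0  1  2  2  2  2
 G  0  1  1  2  3  3  3

2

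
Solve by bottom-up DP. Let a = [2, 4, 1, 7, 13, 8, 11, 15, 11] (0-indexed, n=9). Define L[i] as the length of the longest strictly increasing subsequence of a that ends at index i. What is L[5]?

   i    0    1    2    3    4    5    6    7    8
a[i]    2    4    1    7   13    8   11   15   11
L[i]    1    2    1    3    4    4    5    6    5

4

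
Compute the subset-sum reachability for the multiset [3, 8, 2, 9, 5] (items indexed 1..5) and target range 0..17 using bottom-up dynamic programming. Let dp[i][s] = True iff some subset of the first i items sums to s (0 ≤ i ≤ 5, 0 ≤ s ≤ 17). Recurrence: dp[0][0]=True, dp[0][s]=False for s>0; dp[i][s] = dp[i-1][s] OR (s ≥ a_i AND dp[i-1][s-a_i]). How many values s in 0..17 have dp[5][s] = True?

i\s   0   1   2   3   4   5   6   7   8   9  10  11  12  13  14  15  16  17
  0   T   F   F   F   F   F   F   F   F   F   F   F   F   F   F   F   F   F
  1   T   F   F   T   F   F   F   F   F   F   F   F   F   F   F   F   F   F
  2   T   F   F   T   F   F   F   F   T   F   F   T   F   F   F   F   F   F
  3   T   F   T   T   F   T   F   F   T   F   T   T   F   T   F   F   F   F
  4   T   F   T   T   F   T   F   F   T   T   T   T   T   T   T   F   F   T
  5   T   F   T   T   F   T   F   T   T   T   T   T   T   T   T   T   T   T

15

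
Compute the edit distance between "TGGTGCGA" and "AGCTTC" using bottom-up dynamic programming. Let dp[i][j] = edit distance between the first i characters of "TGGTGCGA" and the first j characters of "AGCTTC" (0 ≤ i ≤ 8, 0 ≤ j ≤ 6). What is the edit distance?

5

   ''  A  G  C  T  T  C
''  0  1  2  3  4  5  6
 T  1  1  2  3  3  4  5
 G  2  2  1  2  3  4  5
 G  3  3  2  2  3  4  5
 T  4  4  3  3  2  3  4
 G  5  5  4  4  3  3  4
 C  6  6  5  4  4  4  3
 G  7  7  6  5  5  5  4
 A  8  7  7  6  6  6  5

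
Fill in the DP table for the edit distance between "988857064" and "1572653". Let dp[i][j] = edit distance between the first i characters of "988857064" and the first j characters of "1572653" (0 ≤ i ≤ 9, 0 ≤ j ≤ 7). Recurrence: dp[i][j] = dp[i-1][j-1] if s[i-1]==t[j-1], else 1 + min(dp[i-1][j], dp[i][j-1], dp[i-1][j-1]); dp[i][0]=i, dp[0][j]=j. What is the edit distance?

   ''  1  5  7  2  6  5  3
''  0  1  2  3  4  5  6  7
 9  1  1  2  3  4  5  6  7
 8  2  2  2  3  4  5  6  7
 8  3  3  3  3  4  5  6  7
 8  4  4  4  4  4  5  6  7
 5  5  5  4  5  5  5  5  6
 7  6  6  5  4  5  6  6  6
 0  7  7  6  5  5  6  7  7
 6  8  8  7  6  6  5  6  7
 4  9  9  8  7  7  6  6  7

7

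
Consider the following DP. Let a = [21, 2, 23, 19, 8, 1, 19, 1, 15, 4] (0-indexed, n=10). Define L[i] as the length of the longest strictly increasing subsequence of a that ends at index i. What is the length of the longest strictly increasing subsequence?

   i    0    1    2    3    4    5    6    7    8    9
a[i]   21    2   23   19    8    1   19    1   15    4
L[i]    1    1    2    2    2    1    3    1    3    2

3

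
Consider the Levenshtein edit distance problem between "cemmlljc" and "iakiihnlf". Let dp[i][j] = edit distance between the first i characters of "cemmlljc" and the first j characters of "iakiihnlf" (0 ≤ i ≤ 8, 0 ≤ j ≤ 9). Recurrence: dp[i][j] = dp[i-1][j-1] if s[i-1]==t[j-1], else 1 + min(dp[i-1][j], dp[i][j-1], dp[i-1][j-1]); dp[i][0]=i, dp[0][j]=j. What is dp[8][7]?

8

   ''  i  a  k  i  i  h  n  l  f
''  0  1  2  3  4  5  6  7  8  9
 c  1  1  2  3  4  5  6  7  8  9
 e  2  2  2  3  4  5  6  7  8  9
 m  3  3  3  3  4  5  6  7  8  9
 m  4  4  4  4  4  5  6  7  8  9
 l  5  5  5  5  5  5  6  7  7  8
 l  6  6  6  6  6  6  6  7  7  8
 j  7  7  7  7  7  7  7  7  8  8
 c  8  8  8  8  8  8  8  8  8  9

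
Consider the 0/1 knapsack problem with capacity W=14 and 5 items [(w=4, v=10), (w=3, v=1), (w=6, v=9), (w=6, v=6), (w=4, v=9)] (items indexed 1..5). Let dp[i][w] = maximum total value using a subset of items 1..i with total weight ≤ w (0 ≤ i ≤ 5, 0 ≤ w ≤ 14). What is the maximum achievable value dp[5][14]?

i\w   0   1   2   3   4   5   6   7   8   9  10  11  12  13  14
  0   0   0   0   0   0   0   0   0   0   0   0   0   0   0   0
  1   0   0   0   0  10  10  10  10  10  10  10  10  10  10  10
  2   0   0   0   1  10  10  10  11  11  11  11  11  11  11  11
  3   0   0   0   1  10  10  10  11  11  11  19  19  19  20  20
  4   0   0   0   1  10  10  10  11  11  11  19  19  19  20  20
  5   0   0   0   1  10  10  10  11  19  19  19  20  20  20  28

28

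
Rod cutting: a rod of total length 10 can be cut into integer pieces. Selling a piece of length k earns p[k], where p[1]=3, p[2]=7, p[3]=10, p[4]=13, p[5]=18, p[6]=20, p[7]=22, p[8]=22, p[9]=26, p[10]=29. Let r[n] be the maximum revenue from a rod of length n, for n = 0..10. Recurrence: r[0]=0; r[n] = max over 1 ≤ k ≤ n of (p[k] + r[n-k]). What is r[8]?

28

   n    0    1    2    3    4    5    6    7    8    9   10
r[n]    0    3    7   10   14   18   21   25   28   32   36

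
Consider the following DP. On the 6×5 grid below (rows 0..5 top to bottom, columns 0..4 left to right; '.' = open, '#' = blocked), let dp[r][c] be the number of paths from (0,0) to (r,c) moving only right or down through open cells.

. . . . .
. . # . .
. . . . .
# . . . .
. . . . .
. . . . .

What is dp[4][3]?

19

r\c   0   1   2   3   4
  0   1   1   1   1   1
  1   1   2   0   1   2
  2   1   3   3   4   6
  3   0   3   6  10  16
  4   0   3   9  19  35
  5   0   3  12  31  66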